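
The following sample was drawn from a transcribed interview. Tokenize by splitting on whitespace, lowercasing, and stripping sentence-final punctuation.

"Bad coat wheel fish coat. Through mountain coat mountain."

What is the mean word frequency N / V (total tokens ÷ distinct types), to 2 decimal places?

N = 9 tokens, V = 6 types.
Mean frequency = N / V = 9 / 6 = 1.50

1.50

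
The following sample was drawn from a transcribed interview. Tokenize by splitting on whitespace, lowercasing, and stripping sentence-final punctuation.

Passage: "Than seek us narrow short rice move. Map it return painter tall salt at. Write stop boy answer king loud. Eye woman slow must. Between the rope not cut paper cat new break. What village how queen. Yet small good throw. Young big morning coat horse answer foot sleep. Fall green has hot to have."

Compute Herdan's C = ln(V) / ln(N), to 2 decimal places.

1.00

N = 55, V = 54.
ln(V) = 3.988984, ln(N) = 4.007333
C = 3.988984 / 4.007333 = 1.00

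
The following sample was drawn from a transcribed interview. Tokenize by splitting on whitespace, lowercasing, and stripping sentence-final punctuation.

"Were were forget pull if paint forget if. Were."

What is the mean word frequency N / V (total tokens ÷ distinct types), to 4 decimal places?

1.8000

N = 9 tokens, V = 5 types.
Mean frequency = N / V = 9 / 5 = 1.8000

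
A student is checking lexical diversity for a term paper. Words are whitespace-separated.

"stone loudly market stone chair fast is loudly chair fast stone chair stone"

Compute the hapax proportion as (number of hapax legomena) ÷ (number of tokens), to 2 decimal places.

0.15

Frequencies: stone:4, chair:3, loudly:2, fast:2, market:1, is:1
Hapax count = 2; token count = 13.
Ratio = 2 / 13 = 0.15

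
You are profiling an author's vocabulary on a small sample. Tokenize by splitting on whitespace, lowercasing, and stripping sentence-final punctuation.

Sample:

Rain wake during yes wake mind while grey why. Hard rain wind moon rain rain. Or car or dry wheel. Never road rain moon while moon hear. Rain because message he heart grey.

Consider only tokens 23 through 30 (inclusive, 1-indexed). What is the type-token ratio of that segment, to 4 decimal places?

Segment tokens 23–30: rain, moon, while, moon, hear, rain, because, message
Segment N = 8, segment V = 6.
TTR = 6 / 8 = 0.7500

0.7500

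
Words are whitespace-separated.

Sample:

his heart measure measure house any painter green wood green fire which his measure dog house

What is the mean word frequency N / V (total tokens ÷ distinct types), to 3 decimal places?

N = 16 tokens, V = 11 types.
Mean frequency = N / V = 16 / 11 = 1.455

1.455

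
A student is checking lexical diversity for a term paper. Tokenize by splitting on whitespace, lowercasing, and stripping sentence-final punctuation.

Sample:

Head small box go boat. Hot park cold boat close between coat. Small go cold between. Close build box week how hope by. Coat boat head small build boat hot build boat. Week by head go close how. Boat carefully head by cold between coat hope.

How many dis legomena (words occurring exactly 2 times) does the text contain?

5

Frequencies: boat:6, head:4, small:3, go:3, cold:3, close:3, between:3, coat:3, build:3, by:3, box:2, hot:2, week:2, how:2, hope:2, park:1, carefully:1
Words with frequency 2: box, hope, hot, how, week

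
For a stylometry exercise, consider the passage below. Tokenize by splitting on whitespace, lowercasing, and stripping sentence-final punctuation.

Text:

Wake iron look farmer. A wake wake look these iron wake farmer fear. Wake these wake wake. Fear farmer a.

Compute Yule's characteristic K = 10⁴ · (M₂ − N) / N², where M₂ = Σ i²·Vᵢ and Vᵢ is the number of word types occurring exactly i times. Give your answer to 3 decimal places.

Frequencies: wake:7, farmer:3, iron:2, look:2, a:2, these:2, fear:2
N = 20. Frequency spectrum: V_2=5, V_3=1, V_7=1
M₂ = 2²·5 + 3²·1 + 7²·1 = 78
K = 10000 × (78 − 20) / 20² = 1450.000

1450.000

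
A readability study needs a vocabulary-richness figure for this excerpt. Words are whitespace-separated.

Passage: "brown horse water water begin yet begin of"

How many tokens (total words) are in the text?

8

Tokens: brown, horse, water, water, begin, yet, begin, of
N = 8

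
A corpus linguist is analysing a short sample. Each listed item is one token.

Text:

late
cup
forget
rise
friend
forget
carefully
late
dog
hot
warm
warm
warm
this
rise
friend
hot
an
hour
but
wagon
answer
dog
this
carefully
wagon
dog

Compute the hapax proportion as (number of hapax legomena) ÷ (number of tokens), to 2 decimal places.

Frequencies: dog:3, warm:3, late:2, forget:2, rise:2, friend:2, carefully:2, hot:2, this:2, wagon:2, cup:1, an:1, hour:1, but:1, answer:1
Hapax count = 5; token count = 27.
Ratio = 5 / 27 = 0.19

0.19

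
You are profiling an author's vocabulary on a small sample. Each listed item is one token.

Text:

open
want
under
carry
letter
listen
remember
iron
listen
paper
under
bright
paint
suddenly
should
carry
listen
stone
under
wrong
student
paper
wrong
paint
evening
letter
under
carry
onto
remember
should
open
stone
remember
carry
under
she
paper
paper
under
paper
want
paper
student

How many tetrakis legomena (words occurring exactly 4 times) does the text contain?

Frequencies: under:6, paper:6, carry:4, listen:3, remember:3, open:2, want:2, letter:2, paint:2, should:2, stone:2, wrong:2, student:2, iron:1, bright:1, suddenly:1, evening:1, onto:1, she:1
Words with frequency 4: carry

1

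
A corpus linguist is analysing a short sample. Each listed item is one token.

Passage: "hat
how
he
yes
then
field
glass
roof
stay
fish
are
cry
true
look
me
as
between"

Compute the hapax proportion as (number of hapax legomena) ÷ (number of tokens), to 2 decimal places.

Frequencies: hat:1, how:1, he:1, yes:1, then:1, field:1, glass:1, roof:1, stay:1, fish:1, are:1, cry:1, true:1, look:1, me:1, as:1, between:1
Hapax count = 17; token count = 17.
Ratio = 17 / 17 = 1.00

1.00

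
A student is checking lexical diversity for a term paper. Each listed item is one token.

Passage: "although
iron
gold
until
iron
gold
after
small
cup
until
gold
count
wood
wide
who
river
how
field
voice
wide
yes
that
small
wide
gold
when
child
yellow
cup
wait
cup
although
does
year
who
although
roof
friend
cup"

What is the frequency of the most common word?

4

Frequencies: gold:4, cup:4, although:3, wide:3, iron:2, until:2, small:2, who:2, after:1, count:1, wood:1, river:1, how:1, field:1, voice:1, yes:1, that:1, when:1, child:1, yellow:1, … (5 more, each freq 1)
Most common: 'gold' with frequency 4.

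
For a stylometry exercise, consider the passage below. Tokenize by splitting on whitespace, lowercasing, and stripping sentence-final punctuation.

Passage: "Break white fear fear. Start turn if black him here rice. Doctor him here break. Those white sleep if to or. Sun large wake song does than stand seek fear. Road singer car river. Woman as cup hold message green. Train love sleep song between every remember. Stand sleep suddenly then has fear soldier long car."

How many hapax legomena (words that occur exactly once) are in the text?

Frequencies: fear:4, sleep:3, break:2, white:2, if:2, him:2, here:2, song:2, stand:2, car:2, start:1, turn:1, black:1, rice:1, doctor:1, those:1, to:1, or:1, sun:1, large:1, … (23 more, each freq 1)
Hapax (freq=1): as, between, black, cup, doctor, does, every, green, has, hold, large, long, love, message, or, remember, rice, river, road, seek, singer, soldier, start, suddenly, sun, than, then, those, to, train, turn, wake, woman

33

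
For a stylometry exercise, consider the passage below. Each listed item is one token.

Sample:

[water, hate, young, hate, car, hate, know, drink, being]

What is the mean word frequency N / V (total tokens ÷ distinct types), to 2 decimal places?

N = 9 tokens, V = 7 types.
Mean frequency = N / V = 9 / 7 = 1.29

1.29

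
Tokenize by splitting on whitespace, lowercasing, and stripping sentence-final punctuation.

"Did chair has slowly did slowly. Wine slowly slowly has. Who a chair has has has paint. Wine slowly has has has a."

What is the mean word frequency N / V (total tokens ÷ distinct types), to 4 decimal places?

2.8750

N = 23 tokens, V = 8 types.
Mean frequency = N / V = 23 / 8 = 2.8750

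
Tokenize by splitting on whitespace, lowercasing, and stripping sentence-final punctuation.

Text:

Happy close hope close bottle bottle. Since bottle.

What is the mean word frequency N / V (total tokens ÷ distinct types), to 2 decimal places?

1.60

N = 8 tokens, V = 5 types.
Mean frequency = N / V = 8 / 5 = 1.60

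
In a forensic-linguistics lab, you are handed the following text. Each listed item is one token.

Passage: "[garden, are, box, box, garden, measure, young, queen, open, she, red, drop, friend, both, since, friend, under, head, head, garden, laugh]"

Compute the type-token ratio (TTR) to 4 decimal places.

N = 21 tokens, V = 16 types.
TTR = V / N = 16 / 21 = 0.7619

0.7619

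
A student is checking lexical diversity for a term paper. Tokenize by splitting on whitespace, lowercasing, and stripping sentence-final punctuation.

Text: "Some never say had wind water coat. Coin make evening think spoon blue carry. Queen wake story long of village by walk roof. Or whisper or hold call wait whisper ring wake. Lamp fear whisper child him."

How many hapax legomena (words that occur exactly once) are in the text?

Frequencies: whisper:3, wake:2, or:2, some:1, never:1, say:1, had:1, wind:1, water:1, coat:1, coin:1, make:1, evening:1, think:1, spoon:1, blue:1, carry:1, queen:1, story:1, long:1, … (13 more, each freq 1)
Hapax (freq=1): blue, by, call, carry, child, coat, coin, evening, fear, had, him, hold, lamp, long, make, never, of, queen, ring, roof, say, some, spoon, story, think, village, wait, walk, water, wind

30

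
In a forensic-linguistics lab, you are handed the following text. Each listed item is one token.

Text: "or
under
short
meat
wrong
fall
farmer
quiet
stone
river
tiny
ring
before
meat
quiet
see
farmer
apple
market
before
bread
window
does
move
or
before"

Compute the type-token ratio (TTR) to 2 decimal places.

0.77

N = 26 tokens, V = 20 types.
TTR = V / N = 20 / 26 = 0.77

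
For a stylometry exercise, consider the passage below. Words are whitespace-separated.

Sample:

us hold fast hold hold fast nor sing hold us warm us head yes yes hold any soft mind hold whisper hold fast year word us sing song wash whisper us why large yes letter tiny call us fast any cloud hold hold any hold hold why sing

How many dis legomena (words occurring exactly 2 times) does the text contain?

Frequencies: hold:11, us:6, fast:4, sing:3, yes:3, any:3, whisper:2, why:2, nor:1, warm:1, head:1, soft:1, mind:1, year:1, word:1, song:1, wash:1, large:1, letter:1, tiny:1, … (2 more, each freq 1)
Words with frequency 2: whisper, why

2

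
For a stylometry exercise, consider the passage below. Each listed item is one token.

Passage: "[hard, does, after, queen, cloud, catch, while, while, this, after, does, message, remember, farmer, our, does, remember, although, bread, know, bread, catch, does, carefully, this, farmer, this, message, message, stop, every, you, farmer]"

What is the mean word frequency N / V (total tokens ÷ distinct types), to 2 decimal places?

1.74

N = 33 tokens, V = 19 types.
Mean frequency = N / V = 33 / 19 = 1.74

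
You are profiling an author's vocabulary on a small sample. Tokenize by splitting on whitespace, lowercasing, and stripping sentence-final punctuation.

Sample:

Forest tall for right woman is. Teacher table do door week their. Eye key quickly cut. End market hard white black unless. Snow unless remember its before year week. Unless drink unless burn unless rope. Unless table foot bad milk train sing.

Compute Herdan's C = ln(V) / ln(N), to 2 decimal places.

0.95

N = 42, V = 35.
ln(V) = 3.555348, ln(N) = 3.737670
C = 3.555348 / 3.737670 = 0.95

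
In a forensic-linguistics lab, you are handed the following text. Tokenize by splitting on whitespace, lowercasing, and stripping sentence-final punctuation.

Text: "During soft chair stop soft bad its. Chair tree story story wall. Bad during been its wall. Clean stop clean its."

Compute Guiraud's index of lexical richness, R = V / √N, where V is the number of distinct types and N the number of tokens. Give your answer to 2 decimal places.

2.40

N = 21, V = 11.
√N = 4.582576
R = 11 / 4.582576 = 2.40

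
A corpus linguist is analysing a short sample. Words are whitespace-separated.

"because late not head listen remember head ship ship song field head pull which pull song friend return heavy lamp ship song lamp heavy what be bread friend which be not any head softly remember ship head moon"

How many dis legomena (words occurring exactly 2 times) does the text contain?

8

Frequencies: head:5, ship:4, song:3, not:2, remember:2, pull:2, which:2, friend:2, heavy:2, lamp:2, be:2, because:1, late:1, listen:1, field:1, return:1, what:1, bread:1, any:1, softly:1, … (1 more, each freq 1)
Words with frequency 2: be, friend, heavy, lamp, not, pull, remember, which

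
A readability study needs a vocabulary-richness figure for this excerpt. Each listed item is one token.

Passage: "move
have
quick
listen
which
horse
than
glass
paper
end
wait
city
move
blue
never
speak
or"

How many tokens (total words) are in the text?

17

Tokens: move, have, quick, listen, which, horse, than, glass, paper, end, wait, city, move, blue, never, speak, or
N = 17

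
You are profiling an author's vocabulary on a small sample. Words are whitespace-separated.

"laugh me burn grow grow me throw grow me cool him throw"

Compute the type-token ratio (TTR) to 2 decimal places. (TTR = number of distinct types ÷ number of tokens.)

0.58

N = 12 tokens, V = 7 types.
TTR = V / N = 7 / 12 = 0.58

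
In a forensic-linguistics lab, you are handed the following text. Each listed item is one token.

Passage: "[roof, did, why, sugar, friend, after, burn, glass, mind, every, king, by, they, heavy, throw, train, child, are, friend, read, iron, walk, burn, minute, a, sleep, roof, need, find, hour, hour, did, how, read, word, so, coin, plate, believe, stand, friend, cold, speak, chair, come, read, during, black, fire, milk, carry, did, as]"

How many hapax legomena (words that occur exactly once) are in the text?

38

Frequencies: did:3, friend:3, read:3, roof:2, burn:2, hour:2, why:1, sugar:1, after:1, glass:1, mind:1, every:1, king:1, by:1, they:1, heavy:1, throw:1, train:1, child:1, are:1, … (24 more, each freq 1)
Hapax (freq=1): a, after, are, as, believe, black, by, carry, chair, child, coin, cold, come, during, every, find, fire, glass, heavy, how, iron, king, milk, mind, minute, need, plate, sleep, so, speak, stand, sugar, they, throw, train, walk, why, word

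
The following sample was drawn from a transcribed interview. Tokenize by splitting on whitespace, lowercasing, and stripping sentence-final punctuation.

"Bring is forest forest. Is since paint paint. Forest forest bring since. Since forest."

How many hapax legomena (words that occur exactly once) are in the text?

0

Frequencies: forest:5, since:3, bring:2, is:2, paint:2
Hapax (freq=1): (none)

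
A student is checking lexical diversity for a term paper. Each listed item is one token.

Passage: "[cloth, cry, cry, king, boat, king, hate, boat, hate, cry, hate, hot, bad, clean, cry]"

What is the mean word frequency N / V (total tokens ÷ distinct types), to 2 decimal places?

1.88

N = 15 tokens, V = 8 types.
Mean frequency = N / V = 15 / 8 = 1.88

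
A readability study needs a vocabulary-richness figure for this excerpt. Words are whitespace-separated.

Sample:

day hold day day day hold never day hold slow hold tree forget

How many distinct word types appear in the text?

Distinct types: {day, forget, hold, never, slow, tree}
V = 6

6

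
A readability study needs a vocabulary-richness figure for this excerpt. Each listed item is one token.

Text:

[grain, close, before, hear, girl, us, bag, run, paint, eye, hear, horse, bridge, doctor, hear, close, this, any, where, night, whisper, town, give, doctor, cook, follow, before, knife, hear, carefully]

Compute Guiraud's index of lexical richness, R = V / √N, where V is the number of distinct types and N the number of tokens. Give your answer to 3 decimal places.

N = 30, V = 24.
√N = 5.477226
R = 24 / 5.477226 = 4.382

4.382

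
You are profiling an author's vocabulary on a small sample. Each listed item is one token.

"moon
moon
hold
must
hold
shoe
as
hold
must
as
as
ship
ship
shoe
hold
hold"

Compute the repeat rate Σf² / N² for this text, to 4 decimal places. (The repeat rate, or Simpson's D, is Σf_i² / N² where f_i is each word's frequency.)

Frequencies: hold:5, as:3, moon:2, must:2, shoe:2, ship:2
Σf² = 50; N² = 256
Repeat rate = 50 / 256 = 0.1953

0.1953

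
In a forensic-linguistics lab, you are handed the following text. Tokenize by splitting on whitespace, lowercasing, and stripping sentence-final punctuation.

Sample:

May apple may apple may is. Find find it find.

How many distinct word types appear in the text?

5

Distinct types: {apple, find, is, it, may}
V = 5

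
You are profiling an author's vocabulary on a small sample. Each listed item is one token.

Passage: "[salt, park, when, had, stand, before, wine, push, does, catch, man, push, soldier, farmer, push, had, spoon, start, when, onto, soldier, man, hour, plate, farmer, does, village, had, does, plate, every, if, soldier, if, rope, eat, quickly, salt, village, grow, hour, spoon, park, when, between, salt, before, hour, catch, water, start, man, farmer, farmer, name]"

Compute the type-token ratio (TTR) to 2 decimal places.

0.51

N = 55 tokens, V = 28 types.
TTR = V / N = 28 / 55 = 0.51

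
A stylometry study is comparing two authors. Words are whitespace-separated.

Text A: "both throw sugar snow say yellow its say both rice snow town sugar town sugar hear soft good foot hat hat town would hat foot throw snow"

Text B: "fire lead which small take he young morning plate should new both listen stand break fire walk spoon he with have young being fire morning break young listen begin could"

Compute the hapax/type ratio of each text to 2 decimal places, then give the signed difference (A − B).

-0.26

A: hapax=7, V=15, ratio=0.47
B: hapax=16, V=22, ratio=0.73
Difference = 0.47 − 0.73 = -0.26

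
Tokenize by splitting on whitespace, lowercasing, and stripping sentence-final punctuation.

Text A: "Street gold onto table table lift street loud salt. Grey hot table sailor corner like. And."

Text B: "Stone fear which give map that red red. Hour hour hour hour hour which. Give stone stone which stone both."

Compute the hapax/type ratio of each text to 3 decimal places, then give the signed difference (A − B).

0.402

A: hapax=11, V=13, ratio=0.846
B: hapax=4, V=9, ratio=0.444
Difference = 0.846 − 0.444 = 0.402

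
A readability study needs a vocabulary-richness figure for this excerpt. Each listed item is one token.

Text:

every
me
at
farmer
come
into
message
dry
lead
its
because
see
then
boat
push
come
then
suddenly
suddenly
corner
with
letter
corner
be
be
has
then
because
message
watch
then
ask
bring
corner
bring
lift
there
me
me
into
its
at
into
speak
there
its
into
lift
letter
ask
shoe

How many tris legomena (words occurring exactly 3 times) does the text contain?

Frequencies: into:4, then:4, me:3, its:3, corner:3, at:2, come:2, message:2, because:2, suddenly:2, letter:2, be:2, ask:2, bring:2, lift:2, there:2, every:1, farmer:1, dry:1, lead:1, … (8 more, each freq 1)
Words with frequency 3: corner, its, me

3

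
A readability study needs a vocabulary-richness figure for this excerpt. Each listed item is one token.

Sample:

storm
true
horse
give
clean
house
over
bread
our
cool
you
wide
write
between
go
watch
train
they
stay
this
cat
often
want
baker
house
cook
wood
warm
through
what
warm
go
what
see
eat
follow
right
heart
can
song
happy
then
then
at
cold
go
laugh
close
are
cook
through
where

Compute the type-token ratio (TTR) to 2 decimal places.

N = 52 tokens, V = 44 types.
TTR = V / N = 44 / 52 = 0.85

0.85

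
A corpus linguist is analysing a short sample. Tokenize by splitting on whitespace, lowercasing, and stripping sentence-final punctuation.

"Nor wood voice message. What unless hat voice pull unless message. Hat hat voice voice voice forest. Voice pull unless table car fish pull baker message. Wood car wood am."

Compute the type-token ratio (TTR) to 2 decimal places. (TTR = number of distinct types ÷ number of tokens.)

0.47

N = 30 tokens, V = 14 types.
TTR = V / N = 14 / 30 = 0.47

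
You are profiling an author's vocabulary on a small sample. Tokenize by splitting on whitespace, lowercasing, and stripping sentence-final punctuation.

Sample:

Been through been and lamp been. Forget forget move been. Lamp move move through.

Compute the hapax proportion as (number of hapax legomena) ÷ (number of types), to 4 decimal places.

Frequencies: been:4, move:3, through:2, lamp:2, forget:2, and:1
Hapax count = 1; type count = 6.
Ratio = 1 / 6 = 0.1667

0.1667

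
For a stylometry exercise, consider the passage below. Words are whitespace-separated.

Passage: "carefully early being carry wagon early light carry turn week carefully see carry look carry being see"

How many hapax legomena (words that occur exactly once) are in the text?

5

Frequencies: carry:4, carefully:2, early:2, being:2, see:2, wagon:1, light:1, turn:1, week:1, look:1
Hapax (freq=1): light, look, turn, wagon, week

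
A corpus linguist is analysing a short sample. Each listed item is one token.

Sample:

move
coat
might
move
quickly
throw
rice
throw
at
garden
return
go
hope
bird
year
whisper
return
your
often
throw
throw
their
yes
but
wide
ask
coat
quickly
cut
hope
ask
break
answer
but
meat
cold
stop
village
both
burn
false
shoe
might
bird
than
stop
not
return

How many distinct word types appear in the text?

Distinct types: {answer, ask, at, bird, both, break, burn, but, coat, cold, cut, false, garden, go, hope, meat, might, move, not, often, quickly, return, rice, shoe, stop, than, their, throw, village, whisper, wide, year, yes, your}
V = 34

34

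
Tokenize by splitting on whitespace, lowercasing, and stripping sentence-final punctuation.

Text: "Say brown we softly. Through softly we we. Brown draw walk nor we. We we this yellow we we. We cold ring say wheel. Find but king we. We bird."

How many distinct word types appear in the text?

Distinct types: {bird, brown, but, cold, draw, find, king, nor, ring, say, softly, this, through, walk, we, wheel, yellow}
V = 17

17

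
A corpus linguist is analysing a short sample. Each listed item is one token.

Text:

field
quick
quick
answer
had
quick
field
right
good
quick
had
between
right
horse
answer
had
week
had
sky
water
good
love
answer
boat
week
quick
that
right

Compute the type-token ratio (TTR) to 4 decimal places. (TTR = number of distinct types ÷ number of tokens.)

N = 28 tokens, V = 14 types.
TTR = V / N = 14 / 28 = 0.5000

0.5000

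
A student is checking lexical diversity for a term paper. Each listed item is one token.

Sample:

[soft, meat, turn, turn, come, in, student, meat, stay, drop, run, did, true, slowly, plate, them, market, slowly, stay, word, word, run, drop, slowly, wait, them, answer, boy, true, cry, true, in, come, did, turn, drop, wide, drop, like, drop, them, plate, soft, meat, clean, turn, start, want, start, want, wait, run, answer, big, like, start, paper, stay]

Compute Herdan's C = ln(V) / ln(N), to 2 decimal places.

N = 58, V = 27.
ln(V) = 3.295837, ln(N) = 4.060443
C = 3.295837 / 4.060443 = 0.81

0.81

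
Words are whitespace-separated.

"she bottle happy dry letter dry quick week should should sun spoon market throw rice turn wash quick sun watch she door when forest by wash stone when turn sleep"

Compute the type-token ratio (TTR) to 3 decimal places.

0.733

N = 30 tokens, V = 22 types.
TTR = V / N = 22 / 30 = 0.733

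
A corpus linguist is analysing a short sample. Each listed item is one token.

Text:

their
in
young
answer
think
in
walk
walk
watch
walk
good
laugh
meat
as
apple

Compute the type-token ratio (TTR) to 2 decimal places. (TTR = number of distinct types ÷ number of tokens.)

0.80

N = 15 tokens, V = 12 types.
TTR = V / N = 12 / 15 = 0.80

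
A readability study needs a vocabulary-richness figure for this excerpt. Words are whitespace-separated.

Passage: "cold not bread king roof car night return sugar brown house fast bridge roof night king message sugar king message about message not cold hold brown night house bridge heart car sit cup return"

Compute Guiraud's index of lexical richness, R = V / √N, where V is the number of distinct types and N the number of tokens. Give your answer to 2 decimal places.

N = 34, V = 19.
√N = 5.830952
R = 19 / 5.830952 = 3.26

3.26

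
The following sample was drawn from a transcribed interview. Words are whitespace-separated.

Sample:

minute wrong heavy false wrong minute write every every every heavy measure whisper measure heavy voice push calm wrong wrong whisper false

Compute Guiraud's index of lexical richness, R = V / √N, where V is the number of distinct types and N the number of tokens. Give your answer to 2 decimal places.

2.35

N = 22, V = 11.
√N = 4.690416
R = 11 / 4.690416 = 2.35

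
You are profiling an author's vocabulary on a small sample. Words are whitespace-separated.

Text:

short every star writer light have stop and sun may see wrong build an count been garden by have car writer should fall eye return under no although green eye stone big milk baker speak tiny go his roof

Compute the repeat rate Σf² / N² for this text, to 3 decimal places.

0.030

Frequencies: writer:2, have:2, eye:2, short:1, every:1, star:1, light:1, stop:1, and:1, sun:1, may:1, see:1, wrong:1, build:1, an:1, count:1, been:1, garden:1, by:1, car:1, … (16 more, each freq 1)
Σf² = 45; N² = 1521
Repeat rate = 45 / 1521 = 0.030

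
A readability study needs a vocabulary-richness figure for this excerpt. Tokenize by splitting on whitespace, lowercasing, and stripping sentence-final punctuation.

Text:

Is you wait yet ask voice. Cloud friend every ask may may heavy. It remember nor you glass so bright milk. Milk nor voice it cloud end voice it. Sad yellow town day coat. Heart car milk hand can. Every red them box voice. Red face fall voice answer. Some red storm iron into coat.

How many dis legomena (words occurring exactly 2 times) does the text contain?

Frequencies: voice:5, it:3, milk:3, red:3, you:2, ask:2, cloud:2, every:2, may:2, nor:2, coat:2, is:1, wait:1, yet:1, friend:1, heavy:1, remember:1, glass:1, so:1, bright:1, … (18 more, each freq 1)
Words with frequency 2: ask, cloud, coat, every, may, nor, you

7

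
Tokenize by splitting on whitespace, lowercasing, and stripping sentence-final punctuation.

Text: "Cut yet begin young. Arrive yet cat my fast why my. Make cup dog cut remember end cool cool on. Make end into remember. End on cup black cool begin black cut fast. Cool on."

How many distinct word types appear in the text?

Distinct types: {arrive, begin, black, cat, cool, cup, cut, dog, end, fast, into, make, my, on, remember, why, yet, young}
V = 18

18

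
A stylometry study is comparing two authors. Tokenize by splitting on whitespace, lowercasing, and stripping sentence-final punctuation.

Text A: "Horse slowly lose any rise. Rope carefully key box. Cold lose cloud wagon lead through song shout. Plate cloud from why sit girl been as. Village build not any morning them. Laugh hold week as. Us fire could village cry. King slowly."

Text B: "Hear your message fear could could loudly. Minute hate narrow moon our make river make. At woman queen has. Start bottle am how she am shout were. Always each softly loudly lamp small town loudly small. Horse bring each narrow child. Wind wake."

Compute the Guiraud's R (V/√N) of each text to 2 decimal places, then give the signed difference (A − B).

A: V=36, N=42, R=5.55
B: V=35, N=43, R=5.34
Difference = 5.55 − 5.34 = 0.21

0.21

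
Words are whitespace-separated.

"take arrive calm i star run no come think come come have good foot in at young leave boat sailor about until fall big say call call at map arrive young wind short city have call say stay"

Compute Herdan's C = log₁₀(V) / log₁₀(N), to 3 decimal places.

0.926

N = 38, V = 29.
log₁₀(V) = 1.462398, log₁₀(N) = 1.579784
C = 1.462398 / 1.579784 = 0.926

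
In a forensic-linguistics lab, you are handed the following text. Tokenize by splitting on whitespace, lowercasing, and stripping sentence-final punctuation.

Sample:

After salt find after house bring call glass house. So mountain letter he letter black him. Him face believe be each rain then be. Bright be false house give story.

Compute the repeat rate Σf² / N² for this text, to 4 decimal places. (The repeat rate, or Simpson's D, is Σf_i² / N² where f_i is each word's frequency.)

Frequencies: house:3, be:3, after:2, letter:2, him:2, salt:1, find:1, bring:1, call:1, glass:1, so:1, mountain:1, he:1, black:1, face:1, believe:1, each:1, rain:1, then:1, bright:1, … (3 more, each freq 1)
Σf² = 48; N² = 900
Repeat rate = 48 / 900 = 0.0533

0.0533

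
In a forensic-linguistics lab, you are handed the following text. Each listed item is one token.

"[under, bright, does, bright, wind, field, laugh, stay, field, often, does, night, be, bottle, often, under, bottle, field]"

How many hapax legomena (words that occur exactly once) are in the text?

Frequencies: field:3, under:2, bright:2, does:2, often:2, bottle:2, wind:1, laugh:1, stay:1, night:1, be:1
Hapax (freq=1): be, laugh, night, stay, wind

5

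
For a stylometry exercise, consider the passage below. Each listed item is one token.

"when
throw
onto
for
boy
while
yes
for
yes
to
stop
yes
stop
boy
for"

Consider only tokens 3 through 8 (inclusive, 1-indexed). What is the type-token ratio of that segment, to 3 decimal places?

Segment tokens 3–8: onto, for, boy, while, yes, for
Segment N = 6, segment V = 5.
TTR = 5 / 6 = 0.833

0.833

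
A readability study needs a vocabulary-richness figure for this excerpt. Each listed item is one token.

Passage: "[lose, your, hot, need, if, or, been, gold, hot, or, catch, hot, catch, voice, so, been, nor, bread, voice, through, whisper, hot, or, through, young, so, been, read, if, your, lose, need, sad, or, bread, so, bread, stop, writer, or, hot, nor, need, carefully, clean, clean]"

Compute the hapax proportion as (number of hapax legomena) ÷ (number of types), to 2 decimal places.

Frequencies: hot:5, or:5, need:3, been:3, so:3, bread:3, lose:2, your:2, if:2, catch:2, voice:2, nor:2, through:2, clean:2, gold:1, whisper:1, young:1, read:1, sad:1, stop:1, … (2 more, each freq 1)
Hapax count = 8; type count = 22.
Ratio = 8 / 22 = 0.36

0.36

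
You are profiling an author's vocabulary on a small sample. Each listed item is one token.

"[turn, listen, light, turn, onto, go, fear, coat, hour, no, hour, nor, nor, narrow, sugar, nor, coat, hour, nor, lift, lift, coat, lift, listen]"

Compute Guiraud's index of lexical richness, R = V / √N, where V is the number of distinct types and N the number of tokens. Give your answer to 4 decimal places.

2.6536

N = 24, V = 13.
√N = 4.898979
R = 13 / 4.898979 = 2.6536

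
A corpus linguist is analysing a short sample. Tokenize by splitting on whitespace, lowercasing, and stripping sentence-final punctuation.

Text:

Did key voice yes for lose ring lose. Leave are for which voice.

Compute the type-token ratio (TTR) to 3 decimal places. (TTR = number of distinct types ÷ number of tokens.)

0.769

N = 13 tokens, V = 10 types.
TTR = V / N = 10 / 13 = 0.769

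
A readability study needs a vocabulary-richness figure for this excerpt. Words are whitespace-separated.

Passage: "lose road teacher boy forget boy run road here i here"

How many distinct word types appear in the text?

Distinct types: {boy, forget, here, i, lose, road, run, teacher}
V = 8

8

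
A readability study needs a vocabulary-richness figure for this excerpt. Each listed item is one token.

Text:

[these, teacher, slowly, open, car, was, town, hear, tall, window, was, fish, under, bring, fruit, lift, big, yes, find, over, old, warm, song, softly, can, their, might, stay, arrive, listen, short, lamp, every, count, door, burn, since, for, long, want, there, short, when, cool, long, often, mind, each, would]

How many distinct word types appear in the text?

Distinct types: {arrive, big, bring, burn, can, car, cool, count, door, each, every, find, fish, for, fruit, hear, lamp, lift, listen, long, might, mind, often, old, open, over, short, since, slowly, softly, song, stay, tall, teacher, their, there, these, town, under, want, warm, was, when, window, would, yes}
V = 46

46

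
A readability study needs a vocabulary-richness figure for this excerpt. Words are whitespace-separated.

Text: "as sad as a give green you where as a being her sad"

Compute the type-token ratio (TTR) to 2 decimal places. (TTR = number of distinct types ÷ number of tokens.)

N = 13 tokens, V = 9 types.
TTR = V / N = 9 / 13 = 0.69

0.69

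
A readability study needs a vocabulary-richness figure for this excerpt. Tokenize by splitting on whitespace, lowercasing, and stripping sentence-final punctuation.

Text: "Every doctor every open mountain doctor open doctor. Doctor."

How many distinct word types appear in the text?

4

Distinct types: {doctor, every, mountain, open}
V = 4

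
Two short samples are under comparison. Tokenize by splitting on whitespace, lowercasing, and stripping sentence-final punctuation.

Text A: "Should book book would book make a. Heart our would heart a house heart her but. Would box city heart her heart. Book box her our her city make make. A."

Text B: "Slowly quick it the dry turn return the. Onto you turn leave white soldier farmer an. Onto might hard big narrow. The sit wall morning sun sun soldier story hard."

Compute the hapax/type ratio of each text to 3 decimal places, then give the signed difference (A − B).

-0.489

A: hapax=3, V=12, ratio=0.250
B: hapax=17, V=23, ratio=0.739
Difference = 0.250 − 0.739 = -0.489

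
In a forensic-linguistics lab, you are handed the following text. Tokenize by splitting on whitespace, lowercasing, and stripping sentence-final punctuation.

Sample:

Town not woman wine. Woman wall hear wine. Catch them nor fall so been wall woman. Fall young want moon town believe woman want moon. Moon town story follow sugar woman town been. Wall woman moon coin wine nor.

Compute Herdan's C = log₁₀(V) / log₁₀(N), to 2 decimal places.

0.82

N = 39, V = 20.
log₁₀(V) = 1.301030, log₁₀(N) = 1.591065
C = 1.301030 / 1.591065 = 0.82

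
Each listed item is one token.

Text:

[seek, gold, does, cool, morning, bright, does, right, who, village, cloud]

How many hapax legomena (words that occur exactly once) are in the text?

9

Frequencies: does:2, seek:1, gold:1, cool:1, morning:1, bright:1, right:1, who:1, village:1, cloud:1
Hapax (freq=1): bright, cloud, cool, gold, morning, right, seek, village, who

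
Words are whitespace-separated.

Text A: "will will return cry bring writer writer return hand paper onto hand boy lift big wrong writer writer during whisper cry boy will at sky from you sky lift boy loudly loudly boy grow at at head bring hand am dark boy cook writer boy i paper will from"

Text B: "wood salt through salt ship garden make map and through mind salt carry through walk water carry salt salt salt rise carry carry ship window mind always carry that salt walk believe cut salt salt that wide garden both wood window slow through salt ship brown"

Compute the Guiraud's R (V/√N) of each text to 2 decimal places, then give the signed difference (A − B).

0.33

A: V=25, N=49, R=3.57
B: V=22, N=46, R=3.24
Difference = 3.57 − 3.24 = 0.33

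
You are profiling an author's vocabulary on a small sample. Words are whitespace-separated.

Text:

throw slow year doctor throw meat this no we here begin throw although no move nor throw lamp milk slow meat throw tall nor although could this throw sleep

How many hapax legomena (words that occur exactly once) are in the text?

11

Frequencies: throw:6, slow:2, meat:2, this:2, no:2, although:2, nor:2, year:1, doctor:1, we:1, here:1, begin:1, move:1, lamp:1, milk:1, tall:1, could:1, sleep:1
Hapax (freq=1): begin, could, doctor, here, lamp, milk, move, sleep, tall, we, year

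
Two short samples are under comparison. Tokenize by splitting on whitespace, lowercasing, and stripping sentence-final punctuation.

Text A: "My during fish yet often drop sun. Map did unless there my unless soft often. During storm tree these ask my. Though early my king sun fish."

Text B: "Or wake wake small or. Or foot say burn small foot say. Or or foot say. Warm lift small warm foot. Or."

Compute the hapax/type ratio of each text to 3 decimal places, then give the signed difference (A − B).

A: hapax=13, V=19, ratio=0.684
B: hapax=2, V=8, ratio=0.250
Difference = 0.684 − 0.250 = 0.434

0.434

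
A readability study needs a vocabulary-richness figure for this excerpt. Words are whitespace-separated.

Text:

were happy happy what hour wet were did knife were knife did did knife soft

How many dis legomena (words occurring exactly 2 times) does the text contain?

1

Frequencies: were:3, did:3, knife:3, happy:2, what:1, hour:1, wet:1, soft:1
Words with frequency 2: happy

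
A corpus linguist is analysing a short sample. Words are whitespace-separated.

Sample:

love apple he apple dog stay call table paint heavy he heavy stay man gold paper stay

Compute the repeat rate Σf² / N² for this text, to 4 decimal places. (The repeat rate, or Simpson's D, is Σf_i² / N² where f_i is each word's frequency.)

Frequencies: stay:3, apple:2, he:2, heavy:2, love:1, dog:1, call:1, table:1, paint:1, man:1, gold:1, paper:1
Σf² = 29; N² = 289
Repeat rate = 29 / 289 = 0.1003

0.1003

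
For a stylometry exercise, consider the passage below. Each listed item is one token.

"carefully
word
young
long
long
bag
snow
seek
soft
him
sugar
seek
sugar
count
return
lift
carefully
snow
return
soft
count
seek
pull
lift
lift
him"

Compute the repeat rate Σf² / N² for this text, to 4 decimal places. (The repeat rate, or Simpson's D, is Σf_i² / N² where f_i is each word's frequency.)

0.0799

Frequencies: seek:3, lift:3, carefully:2, long:2, snow:2, soft:2, him:2, sugar:2, count:2, return:2, word:1, young:1, bag:1, pull:1
Σf² = 54; N² = 676
Repeat rate = 54 / 676 = 0.0799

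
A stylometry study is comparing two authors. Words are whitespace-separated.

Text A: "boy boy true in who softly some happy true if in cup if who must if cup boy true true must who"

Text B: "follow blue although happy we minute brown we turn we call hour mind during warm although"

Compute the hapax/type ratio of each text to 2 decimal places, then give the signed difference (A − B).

-0.55

A: hapax=3, V=10, ratio=0.30
B: hapax=11, V=13, ratio=0.85
Difference = 0.30 − 0.85 = -0.55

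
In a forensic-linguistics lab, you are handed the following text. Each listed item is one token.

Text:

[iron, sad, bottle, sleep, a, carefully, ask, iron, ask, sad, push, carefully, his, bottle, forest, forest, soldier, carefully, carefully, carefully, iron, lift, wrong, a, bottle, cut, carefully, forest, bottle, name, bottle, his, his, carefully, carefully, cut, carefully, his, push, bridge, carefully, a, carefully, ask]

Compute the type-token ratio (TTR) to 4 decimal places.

0.3636

N = 44 tokens, V = 16 types.
TTR = V / N = 16 / 44 = 0.3636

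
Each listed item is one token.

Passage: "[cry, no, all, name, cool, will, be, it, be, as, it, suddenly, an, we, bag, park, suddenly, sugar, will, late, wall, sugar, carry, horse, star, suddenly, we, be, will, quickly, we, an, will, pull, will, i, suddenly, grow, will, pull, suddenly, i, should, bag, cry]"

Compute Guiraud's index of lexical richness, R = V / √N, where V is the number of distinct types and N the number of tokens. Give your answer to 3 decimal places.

3.727

N = 45, V = 25.
√N = 6.708204
R = 25 / 6.708204 = 3.727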